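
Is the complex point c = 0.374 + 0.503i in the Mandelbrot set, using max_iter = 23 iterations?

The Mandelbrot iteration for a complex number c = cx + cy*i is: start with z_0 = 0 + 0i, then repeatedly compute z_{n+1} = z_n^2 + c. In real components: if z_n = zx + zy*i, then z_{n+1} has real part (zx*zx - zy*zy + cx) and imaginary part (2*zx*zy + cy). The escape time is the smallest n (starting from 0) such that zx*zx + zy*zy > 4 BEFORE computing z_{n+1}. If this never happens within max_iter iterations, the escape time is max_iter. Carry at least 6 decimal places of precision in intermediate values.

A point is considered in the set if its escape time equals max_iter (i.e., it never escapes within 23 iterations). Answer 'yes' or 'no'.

z_0 = 0 + 0i, c = 0.3740 + 0.5030i
Iter 1: z = 0.3740 + 0.5030i, |z|^2 = 0.3929
Iter 2: z = 0.2609 + 0.8792i, |z|^2 = 0.8411
Iter 3: z = -0.3310 + 0.9617i, |z|^2 = 1.0345
Iter 4: z = -0.4414 + -0.1337i, |z|^2 = 0.2127
Iter 5: z = 0.5509 + 0.6210i, |z|^2 = 0.6892
Iter 6: z = 0.2918 + 1.1873i, |z|^2 = 1.4948
Iter 7: z = -0.9504 + 1.1960i, |z|^2 = 2.3337
Iter 8: z = -0.1531 + -1.7704i, |z|^2 = 3.1577
Iter 9: z = -2.7368 + 1.0451i, |z|^2 = 8.5823
Escaped at iteration 9

Answer: no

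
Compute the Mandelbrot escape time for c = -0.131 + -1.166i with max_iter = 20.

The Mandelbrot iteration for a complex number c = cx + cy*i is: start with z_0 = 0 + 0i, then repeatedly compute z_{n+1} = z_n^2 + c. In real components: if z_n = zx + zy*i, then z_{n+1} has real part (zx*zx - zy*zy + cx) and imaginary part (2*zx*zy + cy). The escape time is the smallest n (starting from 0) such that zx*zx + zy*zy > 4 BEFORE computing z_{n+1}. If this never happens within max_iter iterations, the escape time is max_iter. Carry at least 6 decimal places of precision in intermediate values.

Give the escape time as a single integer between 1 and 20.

Answer: 4

Derivation:
z_0 = 0 + 0i, c = -0.1310 + -1.1660i
Iter 1: z = -0.1310 + -1.1660i, |z|^2 = 1.3767
Iter 2: z = -1.4734 + -0.8605i, |z|^2 = 2.9114
Iter 3: z = 1.2994 + 1.3697i, |z|^2 = 3.5647
Iter 4: z = -0.3187 + 2.3937i, |z|^2 = 5.8315
Escaped at iteration 4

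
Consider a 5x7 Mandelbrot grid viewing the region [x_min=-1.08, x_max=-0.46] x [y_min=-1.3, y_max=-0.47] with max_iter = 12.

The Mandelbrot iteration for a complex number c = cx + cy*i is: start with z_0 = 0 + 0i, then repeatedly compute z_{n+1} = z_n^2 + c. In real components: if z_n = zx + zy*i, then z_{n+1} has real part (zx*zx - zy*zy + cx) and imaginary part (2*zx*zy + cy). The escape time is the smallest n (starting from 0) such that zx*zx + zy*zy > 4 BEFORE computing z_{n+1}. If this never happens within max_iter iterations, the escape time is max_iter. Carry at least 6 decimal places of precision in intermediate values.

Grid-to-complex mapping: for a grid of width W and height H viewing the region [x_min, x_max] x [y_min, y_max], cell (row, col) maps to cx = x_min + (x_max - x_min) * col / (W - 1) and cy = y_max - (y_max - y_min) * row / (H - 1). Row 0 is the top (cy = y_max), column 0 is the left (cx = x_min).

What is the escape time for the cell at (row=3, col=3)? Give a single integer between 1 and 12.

Answer: 4

Derivation:
z_0 = 0 + 0i, c = -0.6150 + -0.8850i
Iter 1: z = -0.6150 + -0.8850i, |z|^2 = 1.1615
Iter 2: z = -1.0200 + 0.2035i, |z|^2 = 1.0818
Iter 3: z = 0.3840 + -1.3002i, |z|^2 = 1.8381
Iter 4: z = -2.1582 + -1.8835i, |z|^2 = 8.2054
Escaped at iteration 4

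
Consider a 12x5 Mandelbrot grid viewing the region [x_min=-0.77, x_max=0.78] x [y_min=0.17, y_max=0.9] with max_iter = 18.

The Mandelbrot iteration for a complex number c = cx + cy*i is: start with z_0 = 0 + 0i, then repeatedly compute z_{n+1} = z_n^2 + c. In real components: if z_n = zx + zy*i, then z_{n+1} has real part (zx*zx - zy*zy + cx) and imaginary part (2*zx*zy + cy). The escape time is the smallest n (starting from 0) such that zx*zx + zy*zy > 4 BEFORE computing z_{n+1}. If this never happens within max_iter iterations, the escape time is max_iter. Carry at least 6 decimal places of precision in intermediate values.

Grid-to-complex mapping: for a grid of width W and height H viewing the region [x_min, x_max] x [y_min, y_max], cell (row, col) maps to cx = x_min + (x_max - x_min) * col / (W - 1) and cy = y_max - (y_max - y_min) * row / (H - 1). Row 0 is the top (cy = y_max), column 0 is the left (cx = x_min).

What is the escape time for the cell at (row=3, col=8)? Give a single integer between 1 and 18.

Answer: 18

Derivation:
z_0 = 0 + 0i, c = 0.3573 + 0.3525i
Iter 1: z = 0.3573 + 0.3525i, |z|^2 = 0.2519
Iter 2: z = 0.3607 + 0.6044i, |z|^2 = 0.4953
Iter 3: z = 0.1221 + 0.7884i, |z|^2 = 0.6366
Iter 4: z = -0.2495 + 0.5450i, |z|^2 = 0.3593
Iter 5: z = 0.1225 + 0.0806i, |z|^2 = 0.0215
Iter 6: z = 0.3658 + 0.3722i, |z|^2 = 0.2724
Iter 7: z = 0.3525 + 0.6248i, |z|^2 = 0.5147
Iter 8: z = 0.0911 + 0.7930i, |z|^2 = 0.6372
Iter 9: z = -0.2633 + 0.4971i, |z|^2 = 0.3164
Iter 10: z = 0.1795 + 0.0908i, |z|^2 = 0.0405
Iter 11: z = 0.3813 + 0.3851i, |z|^2 = 0.2937
Iter 12: z = 0.3543 + 0.6461i, |z|^2 = 0.5431
Iter 13: z = 0.0653 + 0.8104i, |z|^2 = 0.6610
Iter 14: z = -0.2952 + 0.4584i, |z|^2 = 0.2973
Iter 15: z = 0.2343 + 0.0818i, |z|^2 = 0.0616
Iter 16: z = 0.4055 + 0.3909i, |z|^2 = 0.3172
Iter 17: z = 0.3689 + 0.6695i, |z|^2 = 0.5843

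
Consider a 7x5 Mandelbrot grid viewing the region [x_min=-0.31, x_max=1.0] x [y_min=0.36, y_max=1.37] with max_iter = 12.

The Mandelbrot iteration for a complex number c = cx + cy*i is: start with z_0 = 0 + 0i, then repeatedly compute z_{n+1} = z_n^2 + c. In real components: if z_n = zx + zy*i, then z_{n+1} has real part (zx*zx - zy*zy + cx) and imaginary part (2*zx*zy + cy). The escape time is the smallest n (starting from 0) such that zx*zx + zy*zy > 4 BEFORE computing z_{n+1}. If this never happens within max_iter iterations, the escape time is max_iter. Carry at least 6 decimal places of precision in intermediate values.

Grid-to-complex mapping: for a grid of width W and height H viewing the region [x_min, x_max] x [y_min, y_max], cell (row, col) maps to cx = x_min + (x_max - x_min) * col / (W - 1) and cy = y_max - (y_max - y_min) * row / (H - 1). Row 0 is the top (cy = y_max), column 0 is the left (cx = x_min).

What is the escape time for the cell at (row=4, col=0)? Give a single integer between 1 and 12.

Answer: 12

Derivation:
z_0 = 0 + 0i, c = -0.3100 + 0.3600i
Iter 1: z = -0.3100 + 0.3600i, |z|^2 = 0.2257
Iter 2: z = -0.3435 + 0.1368i, |z|^2 = 0.1367
Iter 3: z = -0.2107 + 0.2660i, |z|^2 = 0.1152
Iter 4: z = -0.3364 + 0.2479i, |z|^2 = 0.1746
Iter 5: z = -0.2583 + 0.1932i, |z|^2 = 0.1041
Iter 6: z = -0.2806 + 0.2602i, |z|^2 = 0.1464
Iter 7: z = -0.2989 + 0.2140i, |z|^2 = 0.1352
Iter 8: z = -0.2664 + 0.2321i, |z|^2 = 0.1248
Iter 9: z = -0.2929 + 0.2363i, |z|^2 = 0.1416
Iter 10: z = -0.2801 + 0.2216i, |z|^2 = 0.1275
Iter 11: z = -0.2806 + 0.2359i, |z|^2 = 0.1344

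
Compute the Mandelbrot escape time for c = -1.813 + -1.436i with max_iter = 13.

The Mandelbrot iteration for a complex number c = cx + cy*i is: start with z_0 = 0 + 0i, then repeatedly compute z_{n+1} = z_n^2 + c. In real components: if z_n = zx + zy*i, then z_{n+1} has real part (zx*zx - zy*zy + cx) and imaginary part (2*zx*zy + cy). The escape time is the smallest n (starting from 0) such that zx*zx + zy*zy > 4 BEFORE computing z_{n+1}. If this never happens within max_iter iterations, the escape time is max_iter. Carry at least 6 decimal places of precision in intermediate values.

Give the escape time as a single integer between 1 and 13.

Answer: 1

Derivation:
z_0 = 0 + 0i, c = -1.8130 + -1.4360i
Iter 1: z = -1.8130 + -1.4360i, |z|^2 = 5.3491
Escaped at iteration 1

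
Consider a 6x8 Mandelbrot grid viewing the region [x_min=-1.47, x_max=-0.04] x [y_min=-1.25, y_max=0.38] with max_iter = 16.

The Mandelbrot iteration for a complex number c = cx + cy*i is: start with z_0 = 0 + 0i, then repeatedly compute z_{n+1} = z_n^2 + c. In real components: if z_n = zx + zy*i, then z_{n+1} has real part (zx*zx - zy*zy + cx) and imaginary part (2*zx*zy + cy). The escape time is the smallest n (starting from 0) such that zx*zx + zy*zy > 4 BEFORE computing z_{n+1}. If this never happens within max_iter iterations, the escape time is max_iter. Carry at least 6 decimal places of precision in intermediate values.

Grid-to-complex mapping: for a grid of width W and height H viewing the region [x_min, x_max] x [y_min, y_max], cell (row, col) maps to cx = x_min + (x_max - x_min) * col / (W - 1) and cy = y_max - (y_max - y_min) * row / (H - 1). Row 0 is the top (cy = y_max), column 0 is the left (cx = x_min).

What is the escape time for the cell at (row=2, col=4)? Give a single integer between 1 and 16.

z_0 = 0 + 0i, c = -0.3260 + -0.0857i
Iter 1: z = -0.3260 + -0.0857i, |z|^2 = 0.1136
Iter 2: z = -0.2271 + -0.0298i, |z|^2 = 0.0525
Iter 3: z = -0.2753 + -0.0722i, |z|^2 = 0.0810
Iter 4: z = -0.2554 + -0.0460i, |z|^2 = 0.0673
Iter 5: z = -0.2629 + -0.0622i, |z|^2 = 0.0730
Iter 6: z = -0.2608 + -0.0530i, |z|^2 = 0.0708
Iter 7: z = -0.2608 + -0.0581i, |z|^2 = 0.0714
Iter 8: z = -0.2614 + -0.0554i, |z|^2 = 0.0714
Iter 9: z = -0.2608 + -0.0567i, |z|^2 = 0.0712
Iter 10: z = -0.2612 + -0.0561i, |z|^2 = 0.0714
Iter 11: z = -0.2609 + -0.0564i, |z|^2 = 0.0713
Iter 12: z = -0.2611 + -0.0563i, |z|^2 = 0.0713
Iter 13: z = -0.2610 + -0.0563i, |z|^2 = 0.0713
Iter 14: z = -0.2611 + -0.0563i, |z|^2 = 0.0713
Iter 15: z = -0.2610 + -0.0563i, |z|^2 = 0.0713

Answer: 16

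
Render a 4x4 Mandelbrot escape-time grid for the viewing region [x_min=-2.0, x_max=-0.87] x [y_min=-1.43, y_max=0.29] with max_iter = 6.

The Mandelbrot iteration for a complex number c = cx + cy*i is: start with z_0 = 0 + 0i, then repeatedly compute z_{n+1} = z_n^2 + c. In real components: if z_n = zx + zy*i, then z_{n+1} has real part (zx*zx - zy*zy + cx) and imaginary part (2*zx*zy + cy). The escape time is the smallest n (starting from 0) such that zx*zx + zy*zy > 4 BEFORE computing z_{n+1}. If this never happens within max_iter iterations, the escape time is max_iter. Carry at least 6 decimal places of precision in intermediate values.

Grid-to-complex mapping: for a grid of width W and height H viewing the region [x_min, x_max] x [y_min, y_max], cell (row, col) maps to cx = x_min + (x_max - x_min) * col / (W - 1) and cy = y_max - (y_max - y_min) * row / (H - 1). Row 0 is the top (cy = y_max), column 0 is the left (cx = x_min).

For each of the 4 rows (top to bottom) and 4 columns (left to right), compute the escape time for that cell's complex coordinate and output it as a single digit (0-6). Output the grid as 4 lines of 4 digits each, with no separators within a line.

Answer: 1466
1466
1333
1122

Derivation:
(row=0, col=0): c = -2.0000 + 0.2900i → escape time 1
(row=0, col=1): c = -1.6233 + 0.2900i → escape time 4
(row=0, col=2): c = -1.2467 + 0.2900i → escape time 6
(row=0, col=3): c = -0.8700 + 0.2900i → escape time 6
(row=1, col=0): c = -2.0000 + -0.2833i → escape time 1
(row=1, col=1): c = -1.6233 + -0.2833i → escape time 4
(row=1, col=2): c = -1.2467 + -0.2833i → escape time 6
(row=1, col=3): c = -0.8700 + -0.2833i → escape time 6
(row=2, col=0): c = -2.0000 + -0.8567i → escape time 1
(row=2, col=1): c = -1.6233 + -0.8567i → escape time 3
(row=2, col=2): c = -1.2467 + -0.8567i → escape time 3
(row=2, col=3): c = -0.8700 + -0.8567i → escape time 3
(row=3, col=0): c = -2.0000 + -1.4300i → escape time 1
(row=3, col=1): c = -1.6233 + -1.4300i → escape time 1
(row=3, col=2): c = -1.2467 + -1.4300i → escape time 2
(row=3, col=3): c = -0.8700 + -1.4300i → escape time 2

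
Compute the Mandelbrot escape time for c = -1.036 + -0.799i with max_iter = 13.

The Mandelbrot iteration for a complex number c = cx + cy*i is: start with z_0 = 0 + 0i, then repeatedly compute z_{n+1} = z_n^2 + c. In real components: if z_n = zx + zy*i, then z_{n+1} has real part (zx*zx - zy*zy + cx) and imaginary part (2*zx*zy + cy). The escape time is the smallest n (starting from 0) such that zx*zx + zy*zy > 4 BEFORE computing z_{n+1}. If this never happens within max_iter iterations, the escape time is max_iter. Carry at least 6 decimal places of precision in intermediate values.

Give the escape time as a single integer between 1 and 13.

Answer: 3

Derivation:
z_0 = 0 + 0i, c = -1.0360 + -0.7990i
Iter 1: z = -1.0360 + -0.7990i, |z|^2 = 1.7117
Iter 2: z = -0.6011 + 0.8565i, |z|^2 = 1.0950
Iter 3: z = -1.4083 + -1.8287i, |z|^2 = 5.3276
Escaped at iteration 3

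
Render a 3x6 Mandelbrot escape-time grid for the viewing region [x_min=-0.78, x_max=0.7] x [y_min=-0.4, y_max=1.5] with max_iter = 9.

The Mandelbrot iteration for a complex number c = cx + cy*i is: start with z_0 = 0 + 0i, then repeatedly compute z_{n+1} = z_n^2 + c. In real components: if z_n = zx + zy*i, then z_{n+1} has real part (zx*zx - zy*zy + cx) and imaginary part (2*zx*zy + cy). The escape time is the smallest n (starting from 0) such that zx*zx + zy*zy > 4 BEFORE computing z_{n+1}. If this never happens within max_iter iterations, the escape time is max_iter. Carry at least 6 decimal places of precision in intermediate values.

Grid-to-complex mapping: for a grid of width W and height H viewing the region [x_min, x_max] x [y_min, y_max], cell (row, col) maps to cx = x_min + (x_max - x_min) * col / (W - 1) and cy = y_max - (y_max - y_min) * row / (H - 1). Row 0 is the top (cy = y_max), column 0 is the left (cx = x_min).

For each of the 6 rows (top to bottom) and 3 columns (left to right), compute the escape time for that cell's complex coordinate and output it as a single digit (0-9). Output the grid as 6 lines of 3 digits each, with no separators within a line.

(row=0, col=0): c = -0.7800 + 1.5000i → escape time 2
(row=0, col=1): c = -0.0400 + 1.5000i → escape time 2
(row=0, col=2): c = 0.7000 + 1.5000i → escape time 2
(row=1, col=0): c = -0.7800 + 1.1200i → escape time 3
(row=1, col=1): c = -0.0400 + 1.1200i → escape time 4
(row=1, col=2): c = 0.7000 + 1.1200i → escape time 2
(row=2, col=0): c = -0.7800 + 0.7400i → escape time 4
(row=2, col=1): c = -0.0400 + 0.7400i → escape time 9
(row=2, col=2): c = 0.7000 + 0.7400i → escape time 3
(row=3, col=0): c = -0.7800 + 0.3600i → escape time 8
(row=3, col=1): c = -0.0400 + 0.3600i → escape time 9
(row=3, col=2): c = 0.7000 + 0.3600i → escape time 3
(row=4, col=0): c = -0.7800 + -0.0200i → escape time 9
(row=4, col=1): c = -0.0400 + -0.0200i → escape time 9
(row=4, col=2): c = 0.7000 + -0.0200i → escape time 3
(row=5, col=0): c = -0.7800 + -0.4000i → escape time 8
(row=5, col=1): c = -0.0400 + -0.4000i → escape time 9
(row=5, col=2): c = 0.7000 + -0.4000i → escape time 3

Answer: 222
342
493
893
993
893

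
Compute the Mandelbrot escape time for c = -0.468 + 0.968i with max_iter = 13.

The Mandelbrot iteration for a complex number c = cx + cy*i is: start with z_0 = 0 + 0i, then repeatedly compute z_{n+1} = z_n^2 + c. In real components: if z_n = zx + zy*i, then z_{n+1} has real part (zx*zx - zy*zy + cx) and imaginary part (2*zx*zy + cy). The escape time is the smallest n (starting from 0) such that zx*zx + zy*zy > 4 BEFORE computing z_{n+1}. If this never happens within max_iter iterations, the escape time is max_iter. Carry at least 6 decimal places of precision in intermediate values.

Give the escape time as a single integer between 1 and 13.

z_0 = 0 + 0i, c = -0.4680 + 0.9680i
Iter 1: z = -0.4680 + 0.9680i, |z|^2 = 1.1560
Iter 2: z = -1.1860 + 0.0620i, |z|^2 = 1.4104
Iter 3: z = 0.9348 + 0.8210i, |z|^2 = 1.5479
Iter 4: z = -0.2684 + 2.5030i, |z|^2 = 6.3368
Escaped at iteration 4

Answer: 4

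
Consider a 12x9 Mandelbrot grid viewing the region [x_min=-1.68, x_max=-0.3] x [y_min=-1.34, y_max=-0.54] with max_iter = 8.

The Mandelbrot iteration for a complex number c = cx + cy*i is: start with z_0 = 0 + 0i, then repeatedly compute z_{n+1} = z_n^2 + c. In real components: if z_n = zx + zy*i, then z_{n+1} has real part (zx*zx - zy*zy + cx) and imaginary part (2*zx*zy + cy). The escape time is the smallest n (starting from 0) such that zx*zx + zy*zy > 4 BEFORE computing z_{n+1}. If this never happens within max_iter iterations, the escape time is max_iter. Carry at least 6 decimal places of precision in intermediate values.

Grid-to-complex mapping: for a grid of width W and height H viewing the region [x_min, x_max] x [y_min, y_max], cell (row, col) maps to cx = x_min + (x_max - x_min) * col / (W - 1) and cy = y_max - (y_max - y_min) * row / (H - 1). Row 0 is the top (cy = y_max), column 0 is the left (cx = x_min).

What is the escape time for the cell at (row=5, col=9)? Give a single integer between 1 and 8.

Answer: 4

Derivation:
z_0 = 0 + 0i, c = -0.5509 + -1.0400i
Iter 1: z = -0.5509 + -1.0400i, |z|^2 = 1.3851
Iter 2: z = -1.3290 + 0.1059i, |z|^2 = 1.7775
Iter 3: z = 1.2041 + -1.3215i, |z|^2 = 3.1962
Iter 4: z = -0.8472 + -4.2224i, |z|^2 = 18.5468
Escaped at iteration 4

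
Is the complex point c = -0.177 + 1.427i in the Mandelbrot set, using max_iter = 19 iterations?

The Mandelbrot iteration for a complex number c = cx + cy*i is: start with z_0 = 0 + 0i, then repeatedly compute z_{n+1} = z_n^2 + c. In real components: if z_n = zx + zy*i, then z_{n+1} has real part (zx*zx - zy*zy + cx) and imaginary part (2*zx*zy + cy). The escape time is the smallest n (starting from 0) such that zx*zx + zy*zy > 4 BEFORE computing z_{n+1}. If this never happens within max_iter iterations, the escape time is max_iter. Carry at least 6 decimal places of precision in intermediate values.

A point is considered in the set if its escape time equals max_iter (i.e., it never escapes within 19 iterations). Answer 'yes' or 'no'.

z_0 = 0 + 0i, c = -0.1770 + 1.4270i
Iter 1: z = -0.1770 + 1.4270i, |z|^2 = 2.0677
Iter 2: z = -2.1820 + 0.9218i, |z|^2 = 5.6109
Escaped at iteration 2

Answer: no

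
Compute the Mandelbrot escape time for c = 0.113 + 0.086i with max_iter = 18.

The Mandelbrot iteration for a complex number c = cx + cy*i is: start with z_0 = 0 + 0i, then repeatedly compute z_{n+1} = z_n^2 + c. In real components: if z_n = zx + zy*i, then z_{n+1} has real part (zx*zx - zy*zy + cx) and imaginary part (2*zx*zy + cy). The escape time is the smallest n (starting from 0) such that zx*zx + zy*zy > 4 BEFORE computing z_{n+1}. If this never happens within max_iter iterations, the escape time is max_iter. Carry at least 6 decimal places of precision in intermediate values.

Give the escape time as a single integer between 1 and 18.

Answer: 18

Derivation:
z_0 = 0 + 0i, c = 0.1130 + 0.0860i
Iter 1: z = 0.1130 + 0.0860i, |z|^2 = 0.0202
Iter 2: z = 0.1184 + 0.1054i, |z|^2 = 0.0251
Iter 3: z = 0.1159 + 0.1110i, |z|^2 = 0.0257
Iter 4: z = 0.1141 + 0.1117i, |z|^2 = 0.0255
Iter 5: z = 0.1135 + 0.1115i, |z|^2 = 0.0253
Iter 6: z = 0.1135 + 0.1113i, |z|^2 = 0.0253
Iter 7: z = 0.1135 + 0.1113i, |z|^2 = 0.0253
Iter 8: z = 0.1135 + 0.1113i, |z|^2 = 0.0253
Iter 9: z = 0.1135 + 0.1113i, |z|^2 = 0.0253
Iter 10: z = 0.1135 + 0.1113i, |z|^2 = 0.0253
Iter 11: z = 0.1135 + 0.1113i, |z|^2 = 0.0253
Iter 12: z = 0.1135 + 0.1113i, |z|^2 = 0.0253
Iter 13: z = 0.1135 + 0.1113i, |z|^2 = 0.0253
Iter 14: z = 0.1135 + 0.1113i, |z|^2 = 0.0253
Iter 15: z = 0.1135 + 0.1113i, |z|^2 = 0.0253
Iter 16: z = 0.1135 + 0.1113i, |z|^2 = 0.0253
Iter 17: z = 0.1135 + 0.1113i, |z|^2 = 0.0253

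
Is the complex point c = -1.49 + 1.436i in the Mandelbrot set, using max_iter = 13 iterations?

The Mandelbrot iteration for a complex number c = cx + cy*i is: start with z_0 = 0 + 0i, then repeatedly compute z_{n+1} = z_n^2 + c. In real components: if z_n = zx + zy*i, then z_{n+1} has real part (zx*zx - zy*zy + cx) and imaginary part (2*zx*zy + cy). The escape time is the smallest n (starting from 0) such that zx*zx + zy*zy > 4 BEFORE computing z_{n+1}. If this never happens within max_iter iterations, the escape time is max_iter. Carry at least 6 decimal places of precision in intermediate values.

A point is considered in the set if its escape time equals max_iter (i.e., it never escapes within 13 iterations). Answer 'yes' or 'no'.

z_0 = 0 + 0i, c = -1.4900 + 1.4360i
Iter 1: z = -1.4900 + 1.4360i, |z|^2 = 4.2822
Escaped at iteration 1

Answer: no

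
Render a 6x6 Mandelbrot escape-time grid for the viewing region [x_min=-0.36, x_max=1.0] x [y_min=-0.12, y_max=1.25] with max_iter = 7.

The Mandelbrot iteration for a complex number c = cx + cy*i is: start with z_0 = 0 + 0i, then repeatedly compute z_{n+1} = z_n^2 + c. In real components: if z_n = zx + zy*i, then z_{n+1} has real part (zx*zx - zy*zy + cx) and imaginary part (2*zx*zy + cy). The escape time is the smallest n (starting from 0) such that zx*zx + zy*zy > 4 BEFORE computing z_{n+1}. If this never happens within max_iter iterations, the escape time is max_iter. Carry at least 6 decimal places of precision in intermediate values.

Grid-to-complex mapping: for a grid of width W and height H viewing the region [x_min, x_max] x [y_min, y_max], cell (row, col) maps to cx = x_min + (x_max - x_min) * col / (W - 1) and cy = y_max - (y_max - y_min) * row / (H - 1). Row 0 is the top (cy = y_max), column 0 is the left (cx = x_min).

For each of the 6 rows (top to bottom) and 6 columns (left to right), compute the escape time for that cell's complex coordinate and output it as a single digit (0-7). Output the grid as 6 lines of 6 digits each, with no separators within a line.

(row=0, col=0): c = -0.3600 + 1.2500i → escape time 3
(row=0, col=1): c = -0.0880 + 1.2500i → escape time 3
(row=0, col=2): c = 0.1840 + 1.2500i → escape time 2
(row=0, col=3): c = 0.4560 + 1.2500i → escape time 2
(row=0, col=4): c = 0.7280 + 1.2500i → escape time 2
(row=0, col=5): c = 1.0000 + 1.2500i → escape time 2
(row=1, col=0): c = -0.3600 + 0.9760i → escape time 5
(row=1, col=1): c = -0.0880 + 0.9760i → escape time 7
(row=1, col=2): c = 0.1840 + 0.9760i → escape time 4
(row=1, col=3): c = 0.4560 + 0.9760i → escape time 3
(row=1, col=4): c = 0.7280 + 0.9760i → escape time 2
(row=1, col=5): c = 1.0000 + 0.9760i → escape time 2
(row=2, col=0): c = -0.3600 + 0.7020i → escape time 7
(row=2, col=1): c = -0.0880 + 0.7020i → escape time 7
(row=2, col=2): c = 0.1840 + 0.7020i → escape time 7
(row=2, col=3): c = 0.4560 + 0.7020i → escape time 4
(row=2, col=4): c = 0.7280 + 0.7020i → escape time 3
(row=2, col=5): c = 1.0000 + 0.7020i → escape time 2
(row=3, col=0): c = -0.3600 + 0.4280i → escape time 7
(row=3, col=1): c = -0.0880 + 0.4280i → escape time 7
(row=3, col=2): c = 0.1840 + 0.4280i → escape time 7
(row=3, col=3): c = 0.4560 + 0.4280i → escape time 6
(row=3, col=4): c = 0.7280 + 0.4280i → escape time 3
(row=3, col=5): c = 1.0000 + 0.4280i → escape time 2
(row=4, col=0): c = -0.3600 + 0.1540i → escape time 7
(row=4, col=1): c = -0.0880 + 0.1540i → escape time 7
(row=4, col=2): c = 0.1840 + 0.1540i → escape time 7
(row=4, col=3): c = 0.4560 + 0.1540i → escape time 6
(row=4, col=4): c = 0.7280 + 0.1540i → escape time 3
(row=4, col=5): c = 1.0000 + 0.1540i → escape time 2
(row=5, col=0): c = -0.3600 + -0.1200i → escape time 7
(row=5, col=1): c = -0.0880 + -0.1200i → escape time 7
(row=5, col=2): c = 0.1840 + -0.1200i → escape time 7
(row=5, col=3): c = 0.4560 + -0.1200i → escape time 6
(row=5, col=4): c = 0.7280 + -0.1200i → escape time 3
(row=5, col=5): c = 1.0000 + -0.1200i → escape time 2

Answer: 332222
574322
777432
777632
777632
777632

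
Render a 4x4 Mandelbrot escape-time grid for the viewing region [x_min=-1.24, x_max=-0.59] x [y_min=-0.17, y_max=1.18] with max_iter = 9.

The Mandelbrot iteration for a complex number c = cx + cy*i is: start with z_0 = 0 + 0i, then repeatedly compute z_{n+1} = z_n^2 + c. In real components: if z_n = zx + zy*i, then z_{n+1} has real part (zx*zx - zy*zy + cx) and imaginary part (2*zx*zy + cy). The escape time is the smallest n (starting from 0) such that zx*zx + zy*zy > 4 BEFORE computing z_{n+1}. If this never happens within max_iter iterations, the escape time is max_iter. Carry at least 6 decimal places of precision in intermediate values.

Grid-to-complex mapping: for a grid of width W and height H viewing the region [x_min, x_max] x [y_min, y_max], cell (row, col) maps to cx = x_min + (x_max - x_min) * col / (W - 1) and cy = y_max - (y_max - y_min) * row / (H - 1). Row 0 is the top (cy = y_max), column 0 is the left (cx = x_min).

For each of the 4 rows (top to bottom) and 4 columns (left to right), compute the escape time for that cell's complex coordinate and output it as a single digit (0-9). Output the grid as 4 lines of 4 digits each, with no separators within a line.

Answer: 2333
3346
9999
9999

Derivation:
(row=0, col=0): c = -1.2400 + 1.1800i → escape time 2
(row=0, col=1): c = -1.0233 + 1.1800i → escape time 3
(row=0, col=2): c = -0.8067 + 1.1800i → escape time 3
(row=0, col=3): c = -0.5900 + 1.1800i → escape time 3
(row=1, col=0): c = -1.2400 + 0.7300i → escape time 3
(row=1, col=1): c = -1.0233 + 0.7300i → escape time 3
(row=1, col=2): c = -0.8067 + 0.7300i → escape time 4
(row=1, col=3): c = -0.5900 + 0.7300i → escape time 6
(row=2, col=0): c = -1.2400 + 0.2800i → escape time 9
(row=2, col=1): c = -1.0233 + 0.2800i → escape time 9
(row=2, col=2): c = -0.8067 + 0.2800i → escape time 9
(row=2, col=3): c = -0.5900 + 0.2800i → escape time 9
(row=3, col=0): c = -1.2400 + -0.1700i → escape time 9
(row=3, col=1): c = -1.0233 + -0.1700i → escape time 9
(row=3, col=2): c = -0.8067 + -0.1700i → escape time 9
(row=3, col=3): c = -0.5900 + -0.1700i → escape time 9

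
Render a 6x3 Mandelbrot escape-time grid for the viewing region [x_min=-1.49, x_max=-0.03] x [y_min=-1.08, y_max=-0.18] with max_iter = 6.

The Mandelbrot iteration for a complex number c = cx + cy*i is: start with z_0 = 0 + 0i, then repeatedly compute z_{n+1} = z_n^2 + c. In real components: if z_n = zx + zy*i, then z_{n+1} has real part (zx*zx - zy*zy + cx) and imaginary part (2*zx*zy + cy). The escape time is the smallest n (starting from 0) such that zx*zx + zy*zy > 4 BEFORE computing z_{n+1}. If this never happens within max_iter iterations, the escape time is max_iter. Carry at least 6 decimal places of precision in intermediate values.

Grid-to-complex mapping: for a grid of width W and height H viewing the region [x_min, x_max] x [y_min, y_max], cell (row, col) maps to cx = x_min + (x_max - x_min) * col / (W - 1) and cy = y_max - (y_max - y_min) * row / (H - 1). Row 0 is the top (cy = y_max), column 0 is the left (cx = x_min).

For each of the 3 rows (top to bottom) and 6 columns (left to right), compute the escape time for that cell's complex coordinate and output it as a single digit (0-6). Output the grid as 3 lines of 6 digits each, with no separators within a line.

(row=0, col=0): c = -1.4900 + -0.1800i → escape time 5
(row=0, col=1): c = -1.1980 + -0.1800i → escape time 6
(row=0, col=2): c = -0.9060 + -0.1800i → escape time 6
(row=0, col=3): c = -0.6140 + -0.1800i → escape time 6
(row=0, col=4): c = -0.3220 + -0.1800i → escape time 6
(row=0, col=5): c = -0.0300 + -0.1800i → escape time 6
(row=1, col=0): c = -1.4900 + -0.6300i → escape time 3
(row=1, col=1): c = -1.1980 + -0.6300i → escape time 3
(row=1, col=2): c = -0.9060 + -0.6300i → escape time 5
(row=1, col=3): c = -0.6140 + -0.6300i → escape time 6
(row=1, col=4): c = -0.3220 + -0.6300i → escape time 6
(row=1, col=5): c = -0.0300 + -0.6300i → escape time 6
(row=2, col=0): c = -1.4900 + -1.0800i → escape time 2
(row=2, col=1): c = -1.1980 + -1.0800i → escape time 3
(row=2, col=2): c = -0.9060 + -1.0800i → escape time 3
(row=2, col=3): c = -0.6140 + -1.0800i → escape time 3
(row=2, col=4): c = -0.3220 + -1.0800i → escape time 4
(row=2, col=5): c = -0.0300 + -1.0800i → escape time 5

Answer: 566666
335666
233345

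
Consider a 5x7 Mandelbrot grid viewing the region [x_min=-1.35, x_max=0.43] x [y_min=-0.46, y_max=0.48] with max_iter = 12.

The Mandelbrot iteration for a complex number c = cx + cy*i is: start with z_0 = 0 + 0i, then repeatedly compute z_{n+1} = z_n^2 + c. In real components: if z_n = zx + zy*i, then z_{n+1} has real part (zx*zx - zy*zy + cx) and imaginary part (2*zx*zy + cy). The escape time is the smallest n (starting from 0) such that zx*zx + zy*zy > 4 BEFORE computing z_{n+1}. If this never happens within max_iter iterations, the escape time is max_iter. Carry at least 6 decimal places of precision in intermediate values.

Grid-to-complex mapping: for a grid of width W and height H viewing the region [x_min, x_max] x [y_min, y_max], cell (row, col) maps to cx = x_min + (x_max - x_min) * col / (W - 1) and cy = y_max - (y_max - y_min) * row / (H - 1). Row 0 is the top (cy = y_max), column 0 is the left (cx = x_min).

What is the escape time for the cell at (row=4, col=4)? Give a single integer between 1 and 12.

z_0 = 0 + 0i, c = 0.4300 + -0.1467i
Iter 1: z = 0.4300 + -0.1467i, |z|^2 = 0.2064
Iter 2: z = 0.5934 + -0.2728i, |z|^2 = 0.4265
Iter 3: z = 0.7077 + -0.4704i, |z|^2 = 0.7221
Iter 4: z = 0.7095 + -0.8125i, |z|^2 = 1.1636
Iter 5: z = 0.2733 + -1.2996i, |z|^2 = 1.7638
Iter 6: z = -1.1844 + -0.8570i, |z|^2 = 2.1373
Iter 7: z = 1.0982 + 1.8834i, |z|^2 = 4.7535
Escaped at iteration 7

Answer: 7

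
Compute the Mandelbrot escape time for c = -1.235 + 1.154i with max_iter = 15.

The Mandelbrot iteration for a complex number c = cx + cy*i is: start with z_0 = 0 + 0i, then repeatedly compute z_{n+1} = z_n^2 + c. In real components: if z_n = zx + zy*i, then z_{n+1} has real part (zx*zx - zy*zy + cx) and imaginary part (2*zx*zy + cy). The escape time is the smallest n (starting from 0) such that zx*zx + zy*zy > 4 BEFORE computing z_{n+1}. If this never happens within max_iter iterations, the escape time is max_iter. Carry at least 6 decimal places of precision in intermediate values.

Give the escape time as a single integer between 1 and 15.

Answer: 3

Derivation:
z_0 = 0 + 0i, c = -1.2350 + 1.1540i
Iter 1: z = -1.2350 + 1.1540i, |z|^2 = 2.8569
Iter 2: z = -1.0415 + -1.6964i, |z|^2 = 3.9624
Iter 3: z = -3.0280 + 4.6875i, |z|^2 = 31.1417
Escaped at iteration 3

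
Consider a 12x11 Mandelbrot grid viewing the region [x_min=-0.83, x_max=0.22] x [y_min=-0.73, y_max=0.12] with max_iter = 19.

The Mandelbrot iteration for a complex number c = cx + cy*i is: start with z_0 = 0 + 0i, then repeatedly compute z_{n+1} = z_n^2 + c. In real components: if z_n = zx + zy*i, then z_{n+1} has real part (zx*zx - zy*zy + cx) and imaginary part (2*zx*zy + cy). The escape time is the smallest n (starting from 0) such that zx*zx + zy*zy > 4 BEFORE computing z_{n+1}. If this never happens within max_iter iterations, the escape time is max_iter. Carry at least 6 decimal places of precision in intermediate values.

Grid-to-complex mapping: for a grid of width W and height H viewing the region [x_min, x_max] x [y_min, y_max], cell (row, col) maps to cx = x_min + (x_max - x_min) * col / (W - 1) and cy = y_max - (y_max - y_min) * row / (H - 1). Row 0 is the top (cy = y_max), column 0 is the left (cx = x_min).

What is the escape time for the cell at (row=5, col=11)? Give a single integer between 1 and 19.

z_0 = 0 + 0i, c = 0.2200 + -0.3050i
Iter 1: z = 0.2200 + -0.3050i, |z|^2 = 0.1414
Iter 2: z = 0.1754 + -0.4392i, |z|^2 = 0.2237
Iter 3: z = 0.0579 + -0.4590i, |z|^2 = 0.2141
Iter 4: z = 0.0126 + -0.3581i, |z|^2 = 0.1284
Iter 5: z = 0.0919 + -0.3140i, |z|^2 = 0.1071
Iter 6: z = 0.1298 + -0.3627i, |z|^2 = 0.1484
Iter 7: z = 0.1053 + -0.3992i, |z|^2 = 0.1704
Iter 8: z = 0.0717 + -0.3891i, |z|^2 = 0.1565
Iter 9: z = 0.0738 + -0.3608i, |z|^2 = 0.1356
Iter 10: z = 0.0953 + -0.3582i, |z|^2 = 0.1374
Iter 11: z = 0.1007 + -0.3732i, |z|^2 = 0.1495
Iter 12: z = 0.0908 + -0.3802i, |z|^2 = 0.1528
Iter 13: z = 0.0837 + -0.3741i, |z|^2 = 0.1469
Iter 14: z = 0.0871 + -0.3676i, |z|^2 = 0.1427
Iter 15: z = 0.0924 + -0.3690i, |z|^2 = 0.1447
Iter 16: z = 0.0924 + -0.3732i, |z|^2 = 0.1478
Iter 17: z = 0.0892 + -0.3739i, |z|^2 = 0.1478
Iter 18: z = 0.0881 + -0.3717i, |z|^2 = 0.1460

Answer: 19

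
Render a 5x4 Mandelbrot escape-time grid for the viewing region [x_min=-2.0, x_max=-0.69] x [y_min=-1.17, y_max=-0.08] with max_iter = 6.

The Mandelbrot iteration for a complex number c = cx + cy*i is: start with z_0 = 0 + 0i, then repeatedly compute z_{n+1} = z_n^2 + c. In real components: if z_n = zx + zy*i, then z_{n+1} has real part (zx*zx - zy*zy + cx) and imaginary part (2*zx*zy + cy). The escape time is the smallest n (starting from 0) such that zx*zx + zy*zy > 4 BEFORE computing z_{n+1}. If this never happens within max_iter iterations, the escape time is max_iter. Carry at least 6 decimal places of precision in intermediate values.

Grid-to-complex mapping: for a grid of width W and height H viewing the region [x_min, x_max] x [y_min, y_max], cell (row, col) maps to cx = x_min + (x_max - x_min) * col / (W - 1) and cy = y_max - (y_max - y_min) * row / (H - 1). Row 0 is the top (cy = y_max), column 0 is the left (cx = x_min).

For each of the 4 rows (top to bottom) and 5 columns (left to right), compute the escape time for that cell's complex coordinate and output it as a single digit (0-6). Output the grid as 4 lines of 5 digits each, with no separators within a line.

(row=0, col=0): c = -2.0000 + -0.0800i → escape time 1
(row=0, col=1): c = -1.6725 + -0.0800i → escape time 6
(row=0, col=2): c = -1.3450 + -0.0800i → escape time 6
(row=0, col=3): c = -1.0175 + -0.0800i → escape time 6
(row=0, col=4): c = -0.6900 + -0.0800i → escape time 6
(row=1, col=0): c = -2.0000 + -0.4433i → escape time 1
(row=1, col=1): c = -1.6725 + -0.4433i → escape time 3
(row=1, col=2): c = -1.3450 + -0.4433i → escape time 4
(row=1, col=3): c = -1.0175 + -0.4433i → escape time 5
(row=1, col=4): c = -0.6900 + -0.4433i → escape time 6
(row=2, col=0): c = -2.0000 + -0.8067i → escape time 1
(row=2, col=1): c = -1.6725 + -0.8067i → escape time 3
(row=2, col=2): c = -1.3450 + -0.8067i → escape time 3
(row=2, col=3): c = -1.0175 + -0.8067i → escape time 3
(row=2, col=4): c = -0.6900 + -0.8067i → escape time 4
(row=3, col=0): c = -2.0000 + -1.1700i → escape time 1
(row=3, col=1): c = -1.6725 + -1.1700i → escape time 1
(row=3, col=2): c = -1.3450 + -1.1700i → escape time 2
(row=3, col=3): c = -1.0175 + -1.1700i → escape time 3
(row=3, col=4): c = -0.6900 + -1.1700i → escape time 3

Answer: 16666
13456
13334
11233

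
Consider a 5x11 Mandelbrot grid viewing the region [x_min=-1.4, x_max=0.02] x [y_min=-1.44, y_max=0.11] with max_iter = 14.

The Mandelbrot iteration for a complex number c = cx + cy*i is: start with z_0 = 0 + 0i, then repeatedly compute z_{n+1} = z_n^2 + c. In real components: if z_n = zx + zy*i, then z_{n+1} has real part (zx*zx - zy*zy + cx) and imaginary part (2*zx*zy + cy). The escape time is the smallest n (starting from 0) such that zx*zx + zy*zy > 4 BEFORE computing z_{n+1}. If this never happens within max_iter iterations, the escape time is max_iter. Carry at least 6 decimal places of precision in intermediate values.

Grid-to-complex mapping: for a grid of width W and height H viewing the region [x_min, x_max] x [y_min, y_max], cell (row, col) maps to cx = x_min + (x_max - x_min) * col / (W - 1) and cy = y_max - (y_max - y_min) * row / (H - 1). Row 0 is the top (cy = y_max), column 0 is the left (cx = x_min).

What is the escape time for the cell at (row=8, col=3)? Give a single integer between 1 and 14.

Answer: 4

Derivation:
z_0 = 0 + 0i, c = -0.3350 + -1.1300i
Iter 1: z = -0.3350 + -1.1300i, |z|^2 = 1.3891
Iter 2: z = -1.4997 + -0.3729i, |z|^2 = 2.3881
Iter 3: z = 1.7750 + -0.0115i, |z|^2 = 3.1507
Iter 4: z = 2.8154 + -1.1710i, |z|^2 = 9.2976
Escaped at iteration 4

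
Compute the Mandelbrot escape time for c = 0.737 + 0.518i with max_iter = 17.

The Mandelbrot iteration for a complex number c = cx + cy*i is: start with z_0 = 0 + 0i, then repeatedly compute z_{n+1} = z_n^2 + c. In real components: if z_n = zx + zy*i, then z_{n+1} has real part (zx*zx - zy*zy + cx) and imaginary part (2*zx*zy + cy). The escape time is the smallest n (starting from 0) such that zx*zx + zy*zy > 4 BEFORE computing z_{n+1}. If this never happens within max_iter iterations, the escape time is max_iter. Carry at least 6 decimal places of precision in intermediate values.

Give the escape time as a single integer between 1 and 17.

z_0 = 0 + 0i, c = 0.7370 + 0.5180i
Iter 1: z = 0.7370 + 0.5180i, |z|^2 = 0.8115
Iter 2: z = 1.0118 + 1.2815i, |z|^2 = 2.6662
Iter 3: z = 0.1185 + 3.1114i, |z|^2 = 9.6950
Escaped at iteration 3

Answer: 3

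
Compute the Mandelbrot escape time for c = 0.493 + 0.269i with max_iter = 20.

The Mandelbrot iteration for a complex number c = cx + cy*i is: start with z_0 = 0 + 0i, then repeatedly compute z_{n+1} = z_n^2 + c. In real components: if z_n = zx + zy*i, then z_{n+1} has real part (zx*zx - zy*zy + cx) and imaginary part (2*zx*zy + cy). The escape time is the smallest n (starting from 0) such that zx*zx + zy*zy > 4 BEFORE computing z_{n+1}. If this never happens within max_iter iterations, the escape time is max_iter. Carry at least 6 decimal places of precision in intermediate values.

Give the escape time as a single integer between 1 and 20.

z_0 = 0 + 0i, c = 0.4930 + 0.2690i
Iter 1: z = 0.4930 + 0.2690i, |z|^2 = 0.3154
Iter 2: z = 0.6637 + 0.5342i, |z|^2 = 0.7259
Iter 3: z = 0.6481 + 0.9781i, |z|^2 = 1.3767
Iter 4: z = -0.0437 + 1.5368i, |z|^2 = 2.3637
Iter 5: z = -1.8669 + 0.1346i, |z|^2 = 3.5033
Iter 6: z = 3.9600 + -0.2335i, |z|^2 = 15.7364
Escaped at iteration 6

Answer: 6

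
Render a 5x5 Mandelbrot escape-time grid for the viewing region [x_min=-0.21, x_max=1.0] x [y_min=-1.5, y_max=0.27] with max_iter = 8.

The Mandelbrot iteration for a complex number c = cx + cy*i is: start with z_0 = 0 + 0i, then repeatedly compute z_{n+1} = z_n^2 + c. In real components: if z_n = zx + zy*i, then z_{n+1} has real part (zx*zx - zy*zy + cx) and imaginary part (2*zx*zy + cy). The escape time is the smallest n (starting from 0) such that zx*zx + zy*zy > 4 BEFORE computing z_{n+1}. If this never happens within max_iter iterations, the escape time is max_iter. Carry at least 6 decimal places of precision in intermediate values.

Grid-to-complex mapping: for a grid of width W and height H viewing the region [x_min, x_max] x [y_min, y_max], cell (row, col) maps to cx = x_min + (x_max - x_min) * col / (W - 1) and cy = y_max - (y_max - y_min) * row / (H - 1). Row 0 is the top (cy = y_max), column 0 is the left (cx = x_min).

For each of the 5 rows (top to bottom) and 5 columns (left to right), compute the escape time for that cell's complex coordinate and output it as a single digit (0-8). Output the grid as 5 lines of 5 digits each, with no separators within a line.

Answer: 88832
88832
88832
74322
22222

Derivation:
(row=0, col=0): c = -0.2100 + 0.2700i → escape time 8
(row=0, col=1): c = 0.0925 + 0.2700i → escape time 8
(row=0, col=2): c = 0.3950 + 0.2700i → escape time 8
(row=0, col=3): c = 0.6975 + 0.2700i → escape time 3
(row=0, col=4): c = 1.0000 + 0.2700i → escape time 2
(row=1, col=0): c = -0.2100 + -0.1725i → escape time 8
(row=1, col=1): c = 0.0925 + -0.1725i → escape time 8
(row=1, col=2): c = 0.3950 + -0.1725i → escape time 8
(row=1, col=3): c = 0.6975 + -0.1725i → escape time 3
(row=1, col=4): c = 1.0000 + -0.1725i → escape time 2
(row=2, col=0): c = -0.2100 + -0.6150i → escape time 8
(row=2, col=1): c = 0.0925 + -0.6150i → escape time 8
(row=2, col=2): c = 0.3950 + -0.6150i → escape time 8
(row=2, col=3): c = 0.6975 + -0.6150i → escape time 3
(row=2, col=4): c = 1.0000 + -0.6150i → escape time 2
(row=3, col=0): c = -0.2100 + -1.0575i → escape time 7
(row=3, col=1): c = 0.0925 + -1.0575i → escape time 4
(row=3, col=2): c = 0.3950 + -1.0575i → escape time 3
(row=3, col=3): c = 0.6975 + -1.0575i → escape time 2
(row=3, col=4): c = 1.0000 + -1.0575i → escape time 2
(row=4, col=0): c = -0.2100 + -1.5000i → escape time 2
(row=4, col=1): c = 0.0925 + -1.5000i → escape time 2
(row=4, col=2): c = 0.3950 + -1.5000i → escape time 2
(row=4, col=3): c = 0.6975 + -1.5000i → escape time 2
(row=4, col=4): c = 1.0000 + -1.5000i → escape time 2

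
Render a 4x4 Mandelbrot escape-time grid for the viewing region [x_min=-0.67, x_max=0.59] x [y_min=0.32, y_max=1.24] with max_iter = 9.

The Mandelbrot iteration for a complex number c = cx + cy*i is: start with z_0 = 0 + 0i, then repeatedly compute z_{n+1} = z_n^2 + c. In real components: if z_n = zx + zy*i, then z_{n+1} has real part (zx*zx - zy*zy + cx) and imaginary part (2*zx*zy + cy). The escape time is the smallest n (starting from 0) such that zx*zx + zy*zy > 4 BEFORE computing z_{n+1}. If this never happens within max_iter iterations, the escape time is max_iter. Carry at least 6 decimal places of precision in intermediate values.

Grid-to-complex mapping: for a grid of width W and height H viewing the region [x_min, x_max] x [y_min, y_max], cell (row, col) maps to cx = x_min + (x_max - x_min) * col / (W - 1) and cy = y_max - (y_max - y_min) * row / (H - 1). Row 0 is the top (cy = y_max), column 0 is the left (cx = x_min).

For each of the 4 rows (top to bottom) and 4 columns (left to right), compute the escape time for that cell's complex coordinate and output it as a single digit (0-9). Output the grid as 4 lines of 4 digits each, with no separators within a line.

Answer: 3322
4742
7993
9994

Derivation:
(row=0, col=0): c = -0.6700 + 1.2400i → escape time 3
(row=0, col=1): c = -0.2500 + 1.2400i → escape time 3
(row=0, col=2): c = 0.1700 + 1.2400i → escape time 2
(row=0, col=3): c = 0.5900 + 1.2400i → escape time 2
(row=1, col=0): c = -0.6700 + 0.9333i → escape time 4
(row=1, col=1): c = -0.2500 + 0.9333i → escape time 7
(row=1, col=2): c = 0.1700 + 0.9333i → escape time 4
(row=1, col=3): c = 0.5900 + 0.9333i → escape time 2
(row=2, col=0): c = -0.6700 + 0.6267i → escape time 7
(row=2, col=1): c = -0.2500 + 0.6267i → escape time 9
(row=2, col=2): c = 0.1700 + 0.6267i → escape time 9
(row=2, col=3): c = 0.5900 + 0.6267i → escape time 3
(row=3, col=0): c = -0.6700 + 0.3200i → escape time 9
(row=3, col=1): c = -0.2500 + 0.3200i → escape time 9
(row=3, col=2): c = 0.1700 + 0.3200i → escape time 9
(row=3, col=3): c = 0.5900 + 0.3200i → escape time 4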